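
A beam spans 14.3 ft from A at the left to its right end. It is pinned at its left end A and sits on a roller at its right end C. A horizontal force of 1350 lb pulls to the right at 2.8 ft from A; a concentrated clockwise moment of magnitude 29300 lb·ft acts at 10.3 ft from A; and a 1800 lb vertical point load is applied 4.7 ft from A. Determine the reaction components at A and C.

Moments about A: C_y·14.3 − 29300 − 1800·4.7 = 0 → C_y = 37760/14.3 = 2640.56 ≈ 2641 lb.
ΣF_y = 0: A_y + 2640.56 − 1800 = 0 → A_y = -840.6 lb.
ΣF_x = 0: A_x + 1350 = 0 → A_x = -1350 lb.

A_x = -1350 lb, A_y = -840.6 lb, C_y = 2641 lb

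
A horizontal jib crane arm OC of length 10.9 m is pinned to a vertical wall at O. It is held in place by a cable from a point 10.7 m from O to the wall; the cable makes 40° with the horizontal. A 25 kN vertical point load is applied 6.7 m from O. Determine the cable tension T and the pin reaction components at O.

T = 24.35 kN, O_x = 18.66 kN, O_y = 9.346 kN

ΣM about O: T·sin40°·10.7 − 25·6.7 = 0 → T = 167.5/(10.7·0.642788) = 24.3536 ≈ 24.35 kN.
ΣF_x = 0: O_x − T·cos40° = 0 → O_x = 24.3536 × 0.766044 = 18.66 kN.
ΣF_y = 0: O_y + T·sin40° − 25 = 0 → O_y = 25 − 24.3536 × 0.642788 = 9.346 kN.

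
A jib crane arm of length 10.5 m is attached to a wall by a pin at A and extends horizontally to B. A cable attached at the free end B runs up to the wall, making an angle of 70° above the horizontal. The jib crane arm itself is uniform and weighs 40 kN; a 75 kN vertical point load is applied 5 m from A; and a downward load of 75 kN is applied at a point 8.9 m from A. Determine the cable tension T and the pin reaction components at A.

T = 126.9 kN, A_x = 43.42 kN, A_y = 70.71 kN

ΣM about A: T·sin70°·10.5 − 40·5.25 − 75·5 − 75·8.9 = 0 → T = 1252.5/(10.5·0.939693) = 126.941 ≈ 126.9 kN.
ΣF_x = 0: A_x − T·cos70° = 0 → A_x = 126.941 × 0.34202 = 43.42 kN.
ΣF_y = 0: A_y + T·sin70° − 40 − 75 − 75 = 0 → A_y = 190 − 126.941 × 0.939693 = 70.71 kN.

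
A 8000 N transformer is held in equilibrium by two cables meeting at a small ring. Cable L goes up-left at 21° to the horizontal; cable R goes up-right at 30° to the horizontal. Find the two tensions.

T_L = 8915 N, T_R = 9610 N

ΣF_x = 0: −T_L·cos21° + T_R·cos30° = 0 → T_R = 1.07801·T_L.
ΣF_y = 0: T_L·sin21° + T_R·sin30° = 8000.
Substitute: T_L·(0.358368 + 1.07801·0.5) = 8000 → T_L = 8914.91 ≈ 8915 N.
Then T_R = 1.07801 × 8914.91 = 9610 N.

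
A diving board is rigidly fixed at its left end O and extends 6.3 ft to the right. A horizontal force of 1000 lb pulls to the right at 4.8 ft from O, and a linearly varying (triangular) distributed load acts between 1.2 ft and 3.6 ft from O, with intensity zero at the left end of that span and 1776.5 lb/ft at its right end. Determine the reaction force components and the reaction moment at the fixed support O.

Resultant of the triangular load: ½ × 1776.5 × 2.4 = 2131.8 lb, acting at 2.8 ft from O (one-third of the span from the peak).
ΣF_x = 0: O_x + 1000 = 0 → O_x = -1000 lb.
ΣF_y = 0: O_y − ½·1776.5·2.4 = 0 → O_y = 2132 lb.
ΣM about O: M_O − (½·1776.5·2.4)·2.8 = 0 → M_O = 5969 lb·ft.

O_x = -1000 lb, O_y = 2132 lb, M_O = 5969 lb·ft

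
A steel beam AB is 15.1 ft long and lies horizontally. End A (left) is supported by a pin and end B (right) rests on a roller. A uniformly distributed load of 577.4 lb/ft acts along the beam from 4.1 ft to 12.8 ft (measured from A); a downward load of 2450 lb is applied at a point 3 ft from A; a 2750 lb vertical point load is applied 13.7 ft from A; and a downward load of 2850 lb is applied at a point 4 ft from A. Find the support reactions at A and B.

A_x = 0, A_y = 6526 lb, B_y = 6548 lb

Resultant of the distributed load: 577.4 × 8.7 = 5023.38 lb at 8.45 ft from A.
Taking moments about A: B_y·15.1 − (577.4·8.7)·8.45 − 2450·3 − 2750·13.7 − 2850·4 = 0 → B_y = 98872.561/15.1 = 6547.85 ≈ 6548 lb.
ΣF_y = 0: A_y + 6547.85 − 577.4·8.7 − 2450 − 2750 − 2850 = 0 → A_y = 6526 lb.
ΣF_x = 0: no horizontal applied forces, so A_x = 0.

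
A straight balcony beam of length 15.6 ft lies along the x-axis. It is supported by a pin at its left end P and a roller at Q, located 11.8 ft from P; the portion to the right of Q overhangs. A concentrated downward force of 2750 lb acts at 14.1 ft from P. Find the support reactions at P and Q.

P_x = 0, P_y = -536.0 lb, Q_y = 3286 lb

Taking moments about P: Q_y·11.8 − 2750·14.1 = 0 → Q_y = 38775/11.8 = 3286.02 ≈ 3286 lb.
ΣF_y = 0: P_y + 3286.02 − 2750 = 0 → P_y = -536.0 lb.
ΣF_x = 0: no horizontal applied forces, so P_x = 0.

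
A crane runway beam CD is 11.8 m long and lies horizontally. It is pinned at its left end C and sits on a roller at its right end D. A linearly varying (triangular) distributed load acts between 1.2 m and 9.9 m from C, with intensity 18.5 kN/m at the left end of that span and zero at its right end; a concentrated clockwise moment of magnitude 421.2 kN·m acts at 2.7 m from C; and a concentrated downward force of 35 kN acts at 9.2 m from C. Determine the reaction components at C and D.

Resultant of the triangular load: ½ × 18.5 × 8.7 = 80.475 kN, acting at 4.1 m from C (one-third of the span from the peak).
Taking moments about C: D_y·11.8 − (½·18.5·8.7)·4.1 − 421.2 − 35·9.2 = 0 → D_y = 1073.1475/11.8 = 90.9447 ≈ 90.94 kN.
ΣF_y = 0: C_y + 90.9447 − ½·18.5·8.7 − 35 = 0 → C_y = 24.53 kN.
ΣF_x = 0: no horizontal applied forces, so C_x = 0.

C_x = 0, C_y = 24.53 kN, D_y = 90.94 kN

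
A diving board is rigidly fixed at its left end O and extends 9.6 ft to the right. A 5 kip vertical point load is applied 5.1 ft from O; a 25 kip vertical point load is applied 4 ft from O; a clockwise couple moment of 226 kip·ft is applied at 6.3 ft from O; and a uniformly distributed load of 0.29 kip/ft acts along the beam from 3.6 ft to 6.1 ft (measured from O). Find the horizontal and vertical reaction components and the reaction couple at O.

O_x = 0, O_y = 30.73 kip, M_O = 355.0 kip·ft

Resultant of the distributed load: 0.29 × 2.5 = 0.725 kip at 4.85 ft from O.
ΣF_x = 0: O_x = 0.
ΣF_y = 0: O_y − 5 − 25 − 0.29·2.5 = 0 → O_y = 30.73 kip.
ΣM about O: M_O − 5·5.1 − 25·4 − 226 − (0.29·2.5)·4.85 = 0 → M_O = 355.0 kip·ft.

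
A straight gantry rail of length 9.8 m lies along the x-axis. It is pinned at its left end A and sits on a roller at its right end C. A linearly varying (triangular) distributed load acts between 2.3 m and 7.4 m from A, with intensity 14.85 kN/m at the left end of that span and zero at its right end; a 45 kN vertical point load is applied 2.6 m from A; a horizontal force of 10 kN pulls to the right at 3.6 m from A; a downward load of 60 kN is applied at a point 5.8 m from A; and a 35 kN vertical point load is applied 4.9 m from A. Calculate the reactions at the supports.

Resultant of the triangular load: ½ × 14.85 × 5.1 = 37.8675 kN, acting at 4 m from A (one-third of the span from the peak).
ΣM about A: C_y·9.8 − (½·14.85·5.1)·4 − 45·2.6 − 60·5.8 − 35·4.9 = 0 → C_y = 787.97/9.8 = 80.4051 ≈ 80.41 kN.
ΣF_y = 0: A_y + 80.4051 − ½·14.85·5.1 − 45 − 60 − 35 = 0 → A_y = 97.46 kN.
ΣF_x = 0: A_x + 10 = 0 → A_x = -10.00 kN.

A_x = -10.00 kN, A_y = 97.46 kN, C_y = 80.41 kN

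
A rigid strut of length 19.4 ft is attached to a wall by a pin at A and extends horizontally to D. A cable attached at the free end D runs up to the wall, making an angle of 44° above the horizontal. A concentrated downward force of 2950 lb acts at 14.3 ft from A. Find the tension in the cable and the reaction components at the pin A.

ΣM about A: T·sin44°·19.4 − 2950·14.3 = 0 → T = 42185/(19.4·0.694658) = 3130.3 ≈ 3130 lb.
ΣF_x = 0: A_x − T·cos44° = 0 → A_x = 3130.3 × 0.71934 = 2252 lb.
ΣF_y = 0: A_y + T·sin44° − 2950 = 0 → A_y = 2950 − 3130.3 × 0.694658 = 775.5 lb.

T = 3130 lb, A_x = 2252 lb, A_y = 775.5 lb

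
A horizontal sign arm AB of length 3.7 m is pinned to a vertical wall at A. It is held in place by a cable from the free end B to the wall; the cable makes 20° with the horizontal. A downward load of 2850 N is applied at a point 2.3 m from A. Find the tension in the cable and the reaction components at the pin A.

ΣM about A: T·sin20°·3.7 − 2850·2.3 = 0 → T = 6555/(3.7·0.34202) = 5179.88 ≈ 5180 N.
ΣF_x = 0: A_x − T·cos20° = 0 → A_x = 5179.88 × 0.939693 = 4867 N.
ΣF_y = 0: A_y + T·sin20° − 2850 = 0 → A_y = 2850 − 5179.88 × 0.34202 = 1078 N.

T = 5180 N, A_x = 4867 N, A_y = 1078 N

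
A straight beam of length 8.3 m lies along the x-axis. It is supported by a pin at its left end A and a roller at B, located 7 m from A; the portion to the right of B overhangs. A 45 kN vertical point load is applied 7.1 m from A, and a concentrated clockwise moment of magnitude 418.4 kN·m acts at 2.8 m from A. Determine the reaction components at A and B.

Taking moments about A: B_y·7 − 45·7.1 − 418.4 = 0 → B_y = 737.9/7 = 105.414 ≈ 105.4 kN.
ΣF_y = 0: A_y + 105.414 − 45 = 0 → A_y = -60.41 kN.
ΣF_x = 0: no horizontal applied forces, so A_x = 0.

A_x = 0, A_y = -60.41 kN, B_y = 105.4 kN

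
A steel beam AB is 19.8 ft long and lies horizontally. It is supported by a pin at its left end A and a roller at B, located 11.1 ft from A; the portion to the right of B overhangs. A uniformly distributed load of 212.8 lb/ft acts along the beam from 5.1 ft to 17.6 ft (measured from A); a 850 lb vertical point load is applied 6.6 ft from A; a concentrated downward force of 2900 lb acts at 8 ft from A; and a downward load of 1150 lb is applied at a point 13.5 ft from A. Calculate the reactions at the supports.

Resultant of the distributed load: 212.8 × 12.5 = 2660 lb at 11.35 ft from A.
Moments about A: B_y·11.1 − (212.8·12.5)·11.35 − 850·6.6 − 2900·8 − 1150·13.5 = 0 → B_y = 74526/11.1 = 6714.05 ≈ 6714 lb.
ΣF_y = 0: A_y + 6714.05 − 212.8·12.5 − 850 − 2900 − 1150 = 0 → A_y = 845.9 lb.
ΣF_x = 0: no horizontal applied forces, so A_x = 0.

A_x = 0, A_y = 845.9 lb, B_y = 6714 lb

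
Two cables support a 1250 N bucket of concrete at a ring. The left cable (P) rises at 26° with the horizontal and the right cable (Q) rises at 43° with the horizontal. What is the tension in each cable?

T_P = 979.2 N, T_Q = 1203 N

ΣF_x = 0: −T_P·cos26° + T_Q·cos43° = 0 → T_Q = 1.22895·T_P.
ΣF_y = 0: T_P·sin26° + T_Q·sin43° = 1250.
Substitute: T_P·(0.438371 + 1.22895·0.681998) = 1250 → T_P = 979.231 ≈ 979.2 N.
Then T_Q = 1.22895 × 979.231 = 1203 N.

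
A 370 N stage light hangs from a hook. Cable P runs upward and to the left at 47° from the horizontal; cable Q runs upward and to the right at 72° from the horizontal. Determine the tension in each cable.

T_P = 130.7 N, T_Q = 288.5 N

ΣF_x = 0: −T_P·cos47° + T_Q·cos72° = 0 → T_Q = 2.20699·T_P.
ΣF_y = 0: T_P·sin47° + T_Q·sin72° = 370.
Substitute: T_P·(0.731354 + 2.20699·0.951057) = 370 → T_P = 130.727 ≈ 130.7 N.
Then T_Q = 2.20699 × 130.727 = 288.5 N.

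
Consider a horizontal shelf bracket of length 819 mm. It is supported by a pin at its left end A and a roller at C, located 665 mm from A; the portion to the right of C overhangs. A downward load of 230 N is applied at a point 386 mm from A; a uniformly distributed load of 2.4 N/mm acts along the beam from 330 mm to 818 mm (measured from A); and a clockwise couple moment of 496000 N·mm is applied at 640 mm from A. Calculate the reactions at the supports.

Resultant of the distributed load: 2.4 × 488 = 1171.2 N at 574 mm from A.
Taking moments about A: C_y·665 − 230·386 − (2.4·488)·574 − 496000 = 0 → C_y = 1257048.8/665 = 1890.3 ≈ 1890 N.
ΣF_y = 0: A_y + 1890.3 − 230 − 2.4·488 = 0 → A_y = -489.1 N.
ΣF_x = 0: no horizontal applied forces, so A_x = 0.

A_x = 0, A_y = -489.1 N, C_y = 1890 N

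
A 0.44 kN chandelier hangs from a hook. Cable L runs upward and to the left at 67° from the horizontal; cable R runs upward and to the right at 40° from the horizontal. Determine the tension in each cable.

T_L = 0.3525 kN, T_R = 0.1798 kN

ΣF_x = 0: −T_L·cos67° + T_R·cos40° = 0 → T_R = 0.510063·T_L.
ΣF_y = 0: T_L·sin67° + T_R·sin40° = 0.44.
Substitute: T_L·(0.920505 + 0.510063·0.642788) = 0.44 → T_L = 0.35246 ≈ 0.3525 kN.
Then T_R = 0.510063 × 0.35246 = 0.1798 kN.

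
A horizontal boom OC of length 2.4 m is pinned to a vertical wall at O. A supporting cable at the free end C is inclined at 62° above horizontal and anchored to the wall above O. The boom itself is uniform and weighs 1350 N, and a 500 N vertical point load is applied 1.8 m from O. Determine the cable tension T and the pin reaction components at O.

T = 1189 N, O_x = 558.3 N, O_y = 800.0 N

ΣM about O: T·sin62°·2.4 − 1350·1.2 − 500·1.8 = 0 → T = 2520/(2.4·0.882948) = 1189.2 ≈ 1189 N.
ΣF_x = 0: O_x − T·cos62° = 0 → O_x = 1189.2 × 0.469472 = 558.3 N.
ΣF_y = 0: O_y + T·sin62° − 1350 − 500 = 0 → O_y = 1850 − 1189.2 × 0.882948 = 800.0 N.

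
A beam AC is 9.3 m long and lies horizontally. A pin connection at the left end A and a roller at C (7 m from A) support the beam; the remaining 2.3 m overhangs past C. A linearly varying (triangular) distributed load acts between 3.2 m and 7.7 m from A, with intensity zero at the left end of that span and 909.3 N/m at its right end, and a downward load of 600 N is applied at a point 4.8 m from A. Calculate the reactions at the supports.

A_x = 0, A_y = 422.4 N, C_y = 2224 N

Resultant of the triangular load: ½ × 909.3 × 4.5 = 2045.925 N, acting at 6.2 m from A (one-third of the span from the peak).
Taking moments about A: C_y·7 − (½·909.3·4.5)·6.2 − 600·4.8 = 0 → C_y = 15564.735/7 = 2223.53 ≈ 2224 N.
ΣF_y = 0: A_y + 2223.53 − ½·909.3·4.5 − 600 = 0 → A_y = 422.4 N.
ΣF_x = 0: no horizontal applied forces, so A_x = 0.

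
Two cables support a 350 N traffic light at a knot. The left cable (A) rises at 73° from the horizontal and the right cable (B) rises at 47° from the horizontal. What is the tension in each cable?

T_A = 275.6 N, T_B = 118.2 N

ΣF_x = 0: −T_A·cos73° + T_B·cos47° = 0 → T_B = 0.428699·T_A.
ΣF_y = 0: T_A·sin73° + T_B·sin47° = 350.
Substitute: T_A·(0.956305 + 0.428699·0.731354) = 350 → T_A = 275.626 ≈ 275.6 N.
Then T_B = 0.428699 × 275.626 = 118.2 N.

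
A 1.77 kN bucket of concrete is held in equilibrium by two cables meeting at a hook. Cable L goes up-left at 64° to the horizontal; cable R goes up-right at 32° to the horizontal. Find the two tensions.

T_L = 1.509 kN, T_R = 0.7802 kN

ΣF_x = 0: −T_L·cos64° + T_R·cos32° = 0 → T_R = 0.516918·T_L.
ΣF_y = 0: T_L·sin64° + T_R·sin32° = 1.77.
Substitute: T_L·(0.898794 + 0.516918·0.529919) = 1.77 → T_L = 1.50931 ≈ 1.509 kN.
Then T_R = 0.516918 × 1.50931 = 0.7802 kN.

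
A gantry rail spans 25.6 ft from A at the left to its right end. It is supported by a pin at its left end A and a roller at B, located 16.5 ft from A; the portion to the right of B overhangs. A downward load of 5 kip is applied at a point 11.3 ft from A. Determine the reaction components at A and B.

A_x = 0, A_y = 1.576 kip, B_y = 3.424 kip

Moments about A: B_y·16.5 − 5·11.3 = 0 → B_y = 56.5/16.5 = 3.42424 ≈ 3.424 kip.
ΣF_y = 0: A_y + 3.42424 − 5 = 0 → A_y = 1.576 kip.
ΣF_x = 0: no horizontal applied forces, so A_x = 0.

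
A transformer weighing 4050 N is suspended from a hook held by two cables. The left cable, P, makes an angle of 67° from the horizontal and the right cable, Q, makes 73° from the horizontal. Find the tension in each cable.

ΣF_x = 0: −T_P·cos67° + T_Q·cos73° = 0 → T_Q = 1.33642·T_P.
ΣF_y = 0: T_P·sin67° + T_Q·sin73° = 4050.
Substitute: T_P·(0.920505 + 1.33642·0.956305) = 4050 → T_P = 1842.14 ≈ 1842 N.
Then T_Q = 1.33642 × 1842.14 = 2462 N.

T_P = 1842 N, T_Q = 2462 N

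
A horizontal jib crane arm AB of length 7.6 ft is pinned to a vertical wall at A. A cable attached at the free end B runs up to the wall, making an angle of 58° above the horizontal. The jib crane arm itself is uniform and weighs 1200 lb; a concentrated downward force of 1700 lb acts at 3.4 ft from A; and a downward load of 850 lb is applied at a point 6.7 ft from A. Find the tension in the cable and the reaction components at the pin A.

T = 2488 lb, A_x = 1318 lb, A_y = 1640 lb

ΣM about A: T·sin58°·7.6 − 1200·3.8 − 1700·3.4 − 850·6.7 = 0 → T = 16035/(7.6·0.848048) = 2487.91 ≈ 2488 lb.
ΣF_x = 0: A_x − T·cos58° = 0 → A_x = 2487.91 × 0.529919 = 1318 lb.
ΣF_y = 0: A_y + T·sin58° − 1200 − 1700 − 850 = 0 → A_y = 3750 − 2487.91 × 0.848048 = 1640 lb.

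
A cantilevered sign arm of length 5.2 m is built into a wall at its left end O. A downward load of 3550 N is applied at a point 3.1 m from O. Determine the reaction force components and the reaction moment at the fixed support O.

ΣF_x = 0: O_x = 0.
ΣF_y = 0: O_y − 3550 = 0 → O_y = 3550 N.
ΣM about O: M_O − 3550·3.1 = 0 → M_O = 11000 N·m.

O_x = 0, O_y = 3550 N, M_O = 11000 N·m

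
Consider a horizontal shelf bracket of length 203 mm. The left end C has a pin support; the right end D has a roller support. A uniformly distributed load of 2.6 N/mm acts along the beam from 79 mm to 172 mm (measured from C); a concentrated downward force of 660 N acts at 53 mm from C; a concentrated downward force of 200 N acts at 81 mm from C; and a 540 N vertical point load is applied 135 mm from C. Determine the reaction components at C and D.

C_x = 0, C_y = 881.1 N, D_y = 760.7 N

Resultant of the distributed load: 2.6 × 93 = 241.8 N at 125.5 mm from C.
ΣM about C: D_y·203 − (2.6·93)·125.5 − 660·53 − 200·81 − 540·135 = 0 → D_y = 154425.9/203 = 760.719 ≈ 760.7 N.
ΣF_y = 0: C_y + 760.719 − 2.6·93 − 660 − 200 − 540 = 0 → C_y = 881.1 N.
ΣF_x = 0: no horizontal applied forces, so C_x = 0.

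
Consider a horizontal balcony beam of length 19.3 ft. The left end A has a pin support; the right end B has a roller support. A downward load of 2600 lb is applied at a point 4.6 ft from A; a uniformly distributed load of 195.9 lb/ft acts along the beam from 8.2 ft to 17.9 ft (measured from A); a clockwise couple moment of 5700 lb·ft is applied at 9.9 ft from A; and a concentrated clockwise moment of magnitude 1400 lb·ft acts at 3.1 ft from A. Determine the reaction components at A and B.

Resultant of the distributed load: 195.9 × 9.7 = 1900.23 lb at 13.05 ft from A.
Taking moments about A: B_y·19.3 − 2600·4.6 − (195.9·9.7)·13.05 − 5700 − 1400 = 0 → B_y = 43858.0015/19.3 = 2272.44 ≈ 2272 lb.
ΣF_y = 0: A_y + 2272.44 − 2600 − 195.9·9.7 = 0 → A_y = 2228 lb.
ΣF_x = 0: no horizontal applied forces, so A_x = 0.

A_x = 0, A_y = 2228 lb, B_y = 2272 lb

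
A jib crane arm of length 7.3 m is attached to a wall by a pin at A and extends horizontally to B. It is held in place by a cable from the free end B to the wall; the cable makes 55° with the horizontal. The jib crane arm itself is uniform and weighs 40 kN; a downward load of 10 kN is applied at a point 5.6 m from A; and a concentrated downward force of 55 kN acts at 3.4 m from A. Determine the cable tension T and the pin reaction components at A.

T = 65.05 kN, A_x = 37.31 kN, A_y = 51.71 kN

ΣM about A: T·sin55°·7.3 − 40·3.65 − 10·5.6 − 55·3.4 = 0 → T = 389/(7.3·0.819152) = 65.0522 ≈ 65.05 kN.
ΣF_x = 0: A_x − T·cos55° = 0 → A_x = 65.0522 × 0.573576 = 37.31 kN.
ΣF_y = 0: A_y + T·sin55° − 40 − 10 − 55 = 0 → A_y = 105 − 65.0522 × 0.819152 = 51.71 kN.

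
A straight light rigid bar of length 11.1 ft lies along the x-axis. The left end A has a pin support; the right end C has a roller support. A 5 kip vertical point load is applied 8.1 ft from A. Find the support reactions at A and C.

Taking moments about A: C_y·11.1 − 5·8.1 = 0 → C_y = 40.5/11.1 = 3.64865 ≈ 3.649 kip.
ΣF_y = 0: A_y + 3.64865 − 5 = 0 → A_y = 1.351 kip.
ΣF_x = 0: no horizontal applied forces, so A_x = 0.

A_x = 0, A_y = 1.351 kip, C_y = 3.649 kip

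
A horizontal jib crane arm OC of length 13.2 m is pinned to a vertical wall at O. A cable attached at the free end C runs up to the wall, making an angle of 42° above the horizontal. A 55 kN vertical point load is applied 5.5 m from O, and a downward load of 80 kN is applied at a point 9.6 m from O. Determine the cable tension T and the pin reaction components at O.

ΣM about O: T·sin42°·13.2 − 55·5.5 − 80·9.6 = 0 → T = 1070.5/(13.2·0.669131) = 121.2 kN.
ΣF_x = 0: O_x − T·cos42° = 0 → O_x = 121.2 × 0.743145 = 90.07 kN.
ΣF_y = 0: O_y + T·sin42° − 55 − 80 = 0 → O_y = 135 − 121.2 × 0.669131 = 53.90 kN.

T = 121.2 kN, O_x = 90.07 kN, O_y = 53.90 kN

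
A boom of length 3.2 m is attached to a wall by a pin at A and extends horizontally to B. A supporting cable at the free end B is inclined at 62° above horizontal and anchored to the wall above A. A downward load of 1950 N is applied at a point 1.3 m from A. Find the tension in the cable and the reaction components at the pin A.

ΣM about A: T·sin62°·3.2 − 1950·1.3 = 0 → T = 2535/(3.2·0.882948) = 897.207 ≈ 897.2 N.
ΣF_x = 0: A_x − T·cos62° = 0 → A_x = 897.207 × 0.469472 = 421.2 N.
ΣF_y = 0: A_y + T·sin62° − 1950 = 0 → A_y = 1950 − 897.207 × 0.882948 = 1158 N.

T = 897.2 N, A_x = 421.2 N, A_y = 1158 N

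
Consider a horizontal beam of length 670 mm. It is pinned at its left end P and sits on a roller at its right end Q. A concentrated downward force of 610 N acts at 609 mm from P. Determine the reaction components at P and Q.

Moments about P: Q_y·670 − 610·609 = 0 → Q_y = 371490/670 = 554.463 ≈ 554.5 N.
ΣF_y = 0: P_y + 554.463 − 610 = 0 → P_y = 55.54 N.
ΣF_x = 0: no horizontal applied forces, so P_x = 0.

P_x = 0, P_y = 55.54 N, Q_y = 554.5 N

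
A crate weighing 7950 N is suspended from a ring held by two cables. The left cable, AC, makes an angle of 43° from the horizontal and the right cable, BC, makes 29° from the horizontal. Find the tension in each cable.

T_AC = 7311 N, T_BC = 6113 N

ΣF_x = 0: −T_AC·cos43° + T_BC·cos29° = 0 → T_BC = 0.836196·T_AC.
ΣF_y = 0: T_AC·sin43° + T_BC·sin29° = 7950.
Substitute: T_AC·(0.681998 + 0.836196·0.48481) = 7950 → T_AC = 7311.06 ≈ 7311 N.
Then T_BC = 0.836196 × 7311.06 = 6113 N.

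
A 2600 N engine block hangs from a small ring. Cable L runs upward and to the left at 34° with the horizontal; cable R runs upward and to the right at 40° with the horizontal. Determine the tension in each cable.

ΣF_x = 0: −T_L·cos34° + T_R·cos40° = 0 → T_R = 1.08223·T_L.
ΣF_y = 0: T_L·sin34° + T_R·sin40° = 2600.
Substitute: T_L·(0.559193 + 1.08223·0.642788) = 2600 → T_L = 2071.98 ≈ 2072 N.
Then T_R = 1.08223 × 2071.98 = 2242 N.

T_L = 2072 N, T_R = 2242 N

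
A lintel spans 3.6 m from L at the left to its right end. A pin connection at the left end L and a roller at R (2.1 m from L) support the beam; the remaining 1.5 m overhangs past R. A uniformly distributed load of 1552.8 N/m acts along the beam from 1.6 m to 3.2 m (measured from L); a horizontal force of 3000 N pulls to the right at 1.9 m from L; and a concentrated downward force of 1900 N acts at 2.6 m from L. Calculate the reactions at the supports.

Resultant of the distributed load: 1552.8 × 1.6 = 2484.48 N at 2.4 m from L.
Taking moments about L: R_y·2.1 − (1552.8·1.6)·2.4 − 1900·2.6 = 0 → R_y = 10902.752/2.1 = 5191.79 ≈ 5192 N.
ΣF_y = 0: L_y + 5191.79 − 1552.8·1.6 − 1900 = 0 → L_y = -807.3 N.
ΣF_x = 0: L_x + 3000 = 0 → L_x = -3000 N.

L_x = -3000 N, L_y = -807.3 N, R_y = 5192 N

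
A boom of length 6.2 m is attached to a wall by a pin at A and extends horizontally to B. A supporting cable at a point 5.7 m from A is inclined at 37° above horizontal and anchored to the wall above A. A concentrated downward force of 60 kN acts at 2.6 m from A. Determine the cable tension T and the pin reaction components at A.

T = 45.48 kN, A_x = 36.32 kN, A_y = 32.63 kN

ΣM about A: T·sin37°·5.7 − 60·2.6 = 0 → T = 156/(5.7·0.601815) = 45.4765 ≈ 45.48 kN.
ΣF_x = 0: A_x − T·cos37° = 0 → A_x = 45.4765 × 0.798636 = 36.32 kN.
ΣF_y = 0: A_y + T·sin37° − 60 = 0 → A_y = 60 − 45.4765 × 0.601815 = 32.63 kN.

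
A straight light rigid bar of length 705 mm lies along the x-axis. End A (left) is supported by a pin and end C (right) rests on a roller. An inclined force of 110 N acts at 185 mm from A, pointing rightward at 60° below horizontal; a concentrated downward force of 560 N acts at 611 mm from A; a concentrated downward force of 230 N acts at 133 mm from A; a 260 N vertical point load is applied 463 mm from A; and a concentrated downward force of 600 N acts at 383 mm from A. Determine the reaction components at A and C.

A_x = -55.00 N, A_y = 694.8 N, C_y = 1050 N

Moments about A: C_y·705 − 110·sin60°·185 − 560·611 − 230·133 − 260·463 − 600·383 = 0 → C_y = 740554/705 = 1050.43 ≈ 1050 N.
ΣF_y = 0: A_y + 1050.43 − 110·sin60° − 560 − 230 − 260 − 600 = 0 → A_y = 694.8 N.
ΣF_x = 0: A_x + 110·cos60° = 0 → A_x = -55.00 N.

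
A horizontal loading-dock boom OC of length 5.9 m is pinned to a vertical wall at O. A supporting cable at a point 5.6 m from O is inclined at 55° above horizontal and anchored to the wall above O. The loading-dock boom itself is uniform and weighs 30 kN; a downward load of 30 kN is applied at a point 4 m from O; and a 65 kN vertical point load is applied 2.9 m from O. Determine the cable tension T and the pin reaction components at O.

ΣM about O: T·sin55°·5.6 − 30·2.95 − 30·4 − 65·2.9 = 0 → T = 397/(5.6·0.819152) = 86.5442 ≈ 86.54 kN.
ΣF_x = 0: O_x − T·cos55° = 0 → O_x = 86.5442 × 0.573576 = 49.64 kN.
ΣF_y = 0: O_y + T·sin55° − 30 − 30 − 65 = 0 → O_y = 125 − 86.5442 × 0.819152 = 54.11 kN.

T = 86.54 kN, O_x = 49.64 kN, O_y = 54.11 kN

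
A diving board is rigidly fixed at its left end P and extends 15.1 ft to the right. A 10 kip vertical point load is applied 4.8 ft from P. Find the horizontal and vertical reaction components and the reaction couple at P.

P_x = 0, P_y = 10.00 kip, M_P = 48.00 kip·ft

ΣF_x = 0: P_x = 0.
ΣF_y = 0: P_y − 10 = 0 → P_y = 10.00 kip.
ΣM about P: M_P − 10·4.8 = 0 → M_P = 48.00 kip·ft.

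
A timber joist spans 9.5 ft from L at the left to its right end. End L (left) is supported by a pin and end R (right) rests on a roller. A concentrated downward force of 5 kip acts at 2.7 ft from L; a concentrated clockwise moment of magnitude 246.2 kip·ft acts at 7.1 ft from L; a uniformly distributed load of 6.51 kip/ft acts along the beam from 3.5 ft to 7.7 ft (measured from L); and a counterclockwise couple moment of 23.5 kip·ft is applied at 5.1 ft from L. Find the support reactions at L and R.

L_x = 0, L_y = -8.639 kip, R_y = 40.98 kip

Resultant of the distributed load: 6.51 × 4.2 = 27.342 kip at 5.6 ft from L.
Taking moments about L: R_y·9.5 − 5·2.7 − 246.2 − (6.51·4.2)·5.6 + 23.5 = 0 → R_y = 389.3152/9.5 = 40.9805 ≈ 40.98 kip.
ΣF_y = 0: L_y + 40.9805 − 5 − 6.51·4.2 = 0 → L_y = -8.639 kip.
ΣF_x = 0: no horizontal applied forces, so L_x = 0.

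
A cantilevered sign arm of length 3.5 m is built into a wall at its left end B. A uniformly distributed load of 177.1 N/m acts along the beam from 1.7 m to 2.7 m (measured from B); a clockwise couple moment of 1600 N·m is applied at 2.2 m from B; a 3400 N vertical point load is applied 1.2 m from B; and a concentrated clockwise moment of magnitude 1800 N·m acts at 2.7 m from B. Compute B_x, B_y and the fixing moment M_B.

B_x = 0, B_y = 3577 N, M_B = 7870 N·m

Resultant of the distributed load: 177.1 × 1 = 177.1 N at 2.2 m from B.
ΣF_x = 0: B_x = 0.
ΣF_y = 0: B_y − 177.1·1 − 3400 = 0 → B_y = 3577 N.
ΣM about B: M_B − (177.1·1)·2.2 − 1600 − 3400·1.2 − 1800 = 0 → M_B = 7870 N·m.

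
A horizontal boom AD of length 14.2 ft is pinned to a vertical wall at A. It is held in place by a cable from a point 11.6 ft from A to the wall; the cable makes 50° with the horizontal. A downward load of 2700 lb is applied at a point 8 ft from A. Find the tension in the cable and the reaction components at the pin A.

ΣM about A: T·sin50°·11.6 − 2700·8 = 0 → T = 21600/(11.6·0.766044) = 2430.76 ≈ 2431 lb.
ΣF_x = 0: A_x − T·cos50° = 0 → A_x = 2430.76 × 0.642788 = 1562 lb.
ΣF_y = 0: A_y + T·sin50° − 2700 = 0 → A_y = 2700 − 2430.76 × 0.766044 = 837.9 lb.

T = 2431 lb, A_x = 1562 lb, A_y = 837.9 lb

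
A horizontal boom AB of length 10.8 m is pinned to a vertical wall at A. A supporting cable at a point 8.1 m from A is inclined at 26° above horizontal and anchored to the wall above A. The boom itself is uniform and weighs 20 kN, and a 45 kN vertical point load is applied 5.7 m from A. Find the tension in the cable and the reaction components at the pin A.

ΣM about A: T·sin26°·8.1 − 20·5.4 − 45·5.7 = 0 → T = 364.5/(8.1·0.438371) = 102.653 ≈ 102.7 kN.
ΣF_x = 0: A_x − T·cos26° = 0 → A_x = 102.653 × 0.898794 = 92.26 kN.
ΣF_y = 0: A_y + T·sin26° − 20 − 45 = 0 → A_y = 65 − 102.653 × 0.438371 = 20.00 kN.

T = 102.7 kN, A_x = 92.26 kN, A_y = 20.00 kN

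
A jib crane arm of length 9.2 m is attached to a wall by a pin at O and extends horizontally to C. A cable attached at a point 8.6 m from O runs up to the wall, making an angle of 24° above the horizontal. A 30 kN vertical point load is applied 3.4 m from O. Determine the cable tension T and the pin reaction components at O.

T = 29.16 kN, O_x = 26.64 kN, O_y = 18.14 kN

ΣM about O: T·sin24°·8.6 − 30·3.4 = 0 → T = 102/(8.6·0.406737) = 29.16 kN.
ΣF_x = 0: O_x − T·cos24° = 0 → O_x = 29.16 × 0.913545 = 26.64 kN.
ΣF_y = 0: O_y + T·sin24° − 30 = 0 → O_y = 30 − 29.16 × 0.406737 = 18.14 kN.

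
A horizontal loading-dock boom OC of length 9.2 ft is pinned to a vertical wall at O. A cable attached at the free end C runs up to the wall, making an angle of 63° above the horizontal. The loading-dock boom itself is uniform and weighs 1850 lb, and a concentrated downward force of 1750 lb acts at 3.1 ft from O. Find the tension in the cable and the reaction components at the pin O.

T = 1700 lb, O_x = 771.8 lb, O_y = 2085 lb

ΣM about O: T·sin63°·9.2 − 1850·4.6 − 1750·3.1 = 0 → T = 13935/(9.2·0.891007) = 1699.96 ≈ 1700 lb.
ΣF_x = 0: O_x − T·cos63° = 0 → O_x = 1699.96 × 0.45399 = 771.8 lb.
ΣF_y = 0: O_y + T·sin63° − 1850 − 1750 = 0 → O_y = 3600 − 1699.96 × 0.891007 = 2085 lb.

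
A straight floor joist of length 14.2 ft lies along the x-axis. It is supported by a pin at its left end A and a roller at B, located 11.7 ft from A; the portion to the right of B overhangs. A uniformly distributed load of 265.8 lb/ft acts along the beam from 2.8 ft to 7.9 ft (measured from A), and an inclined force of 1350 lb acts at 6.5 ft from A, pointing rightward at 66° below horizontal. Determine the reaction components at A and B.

A_x = -549.1 lb, A_y = 1284 lb, B_y = 1305 lb

Resultant of the distributed load: 265.8 × 5.1 = 1355.58 lb at 5.35 ft from A.
Taking moments about A: B_y·11.7 − (265.8·5.1)·5.35 − 1350·sin66°·6.5 = 0 → B_y = 15268.7/11.7 = 1305.02 ≈ 1305 lb.
ΣF_y = 0: A_y + 1305.02 − 265.8·5.1 − 1350·sin66° = 0 → A_y = 1284 lb.
ΣF_x = 0: A_x + 1350·cos66° = 0 → A_x = -549.1 lb.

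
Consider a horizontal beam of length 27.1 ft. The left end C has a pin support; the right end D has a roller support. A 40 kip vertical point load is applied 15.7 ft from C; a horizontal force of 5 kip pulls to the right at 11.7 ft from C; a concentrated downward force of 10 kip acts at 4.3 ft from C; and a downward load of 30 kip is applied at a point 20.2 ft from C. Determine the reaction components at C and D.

Moments about C: D_y·27.1 − 40·15.7 − 10·4.3 − 30·20.2 = 0 → D_y = 1277/27.1 = 47.1218 ≈ 47.12 kip.
ΣF_y = 0: C_y + 47.1218 − 40 − 10 − 30 = 0 → C_y = 32.88 kip.
ΣF_x = 0: C_x + 5 = 0 → C_x = -5.000 kip.

C_x = -5.000 kip, C_y = 32.88 kip, D_y = 47.12 kip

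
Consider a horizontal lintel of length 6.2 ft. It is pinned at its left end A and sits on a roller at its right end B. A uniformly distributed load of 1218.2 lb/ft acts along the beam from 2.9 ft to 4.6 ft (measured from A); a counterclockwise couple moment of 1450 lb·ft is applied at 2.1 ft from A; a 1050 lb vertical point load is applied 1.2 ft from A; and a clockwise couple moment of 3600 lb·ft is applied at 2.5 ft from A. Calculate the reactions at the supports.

Resultant of the distributed load: 1218.2 × 1.7 = 2070.94 lb at 3.75 ft from A.
Taking moments about A: B_y·6.2 − (1218.2·1.7)·3.75 + 1450 − 1050·1.2 − 3600 = 0 → B_y = 11176.025/6.2 = 1802.58 ≈ 1803 lb.
ΣF_y = 0: A_y + 1802.58 − 1218.2·1.7 − 1050 = 0 → A_y = 1318 lb.
ΣF_x = 0: no horizontal applied forces, so A_x = 0.

A_x = 0, A_y = 1318 lb, B_y = 1803 lb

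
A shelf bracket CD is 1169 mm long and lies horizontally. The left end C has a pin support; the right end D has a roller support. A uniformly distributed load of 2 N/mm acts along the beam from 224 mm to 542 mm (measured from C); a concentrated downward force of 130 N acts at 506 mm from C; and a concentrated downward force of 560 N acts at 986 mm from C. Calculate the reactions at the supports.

C_x = 0, C_y = 589.0 N, D_y = 737.0 N

Resultant of the distributed load: 2 × 318 = 636 N at 383 mm from C.
Moments about C: D_y·1169 − (2·318)·383 − 130·506 − 560·986 = 0 → D_y = 861528/1169 = 736.979 ≈ 737.0 N.
ΣF_y = 0: C_y + 736.979 − 2·318 − 130 − 560 = 0 → C_y = 589.0 N.
ΣF_x = 0: no horizontal applied forces, so C_x = 0.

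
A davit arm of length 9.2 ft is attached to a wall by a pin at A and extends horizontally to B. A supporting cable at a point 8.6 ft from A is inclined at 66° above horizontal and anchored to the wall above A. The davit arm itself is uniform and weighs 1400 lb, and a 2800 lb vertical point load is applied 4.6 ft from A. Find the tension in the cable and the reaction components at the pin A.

T = 2459 lb, A_x = 1000 lb, A_y = 1953 lb

ΣM about A: T·sin66°·8.6 − 1400·4.6 − 2800·4.6 = 0 → T = 19320/(8.6·0.913545) = 2459.11 ≈ 2459 lb.
ΣF_x = 0: A_x − T·cos66° = 0 → A_x = 2459.11 × 0.406737 = 1000 lb.
ΣF_y = 0: A_y + T·sin66° − 1400 − 2800 = 0 → A_y = 4200 − 2459.11 × 0.913545 = 1953 lb.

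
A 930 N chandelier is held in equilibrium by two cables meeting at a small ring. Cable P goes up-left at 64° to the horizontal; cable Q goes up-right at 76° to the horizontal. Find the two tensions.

ΣF_x = 0: −T_P·cos64° + T_Q·cos76° = 0 → T_Q = 1.81204·T_P.
ΣF_y = 0: T_P·sin64° + T_Q·sin76° = 930.
Substitute: T_P·(0.898794 + 1.81204·0.970296) = 930 → T_P = 350.018 ≈ 350.0 N.
Then T_Q = 1.81204 × 350.018 = 634.2 N.

T_P = 350.0 N, T_Q = 634.2 N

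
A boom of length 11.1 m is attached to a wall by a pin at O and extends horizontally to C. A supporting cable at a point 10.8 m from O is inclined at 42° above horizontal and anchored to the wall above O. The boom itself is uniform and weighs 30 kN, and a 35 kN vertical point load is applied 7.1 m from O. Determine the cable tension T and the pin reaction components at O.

T = 57.43 kN, O_x = 42.68 kN, O_y = 26.57 kN

ΣM about O: T·sin42°·10.8 − 30·5.55 − 35·7.1 = 0 → T = 415/(10.8·0.669131) = 57.4266 ≈ 57.43 kN.
ΣF_x = 0: O_x − T·cos42° = 0 → O_x = 57.4266 × 0.743145 = 42.68 kN.
ΣF_y = 0: O_y + T·sin42° − 30 − 35 = 0 → O_y = 65 − 57.4266 × 0.669131 = 26.57 kN.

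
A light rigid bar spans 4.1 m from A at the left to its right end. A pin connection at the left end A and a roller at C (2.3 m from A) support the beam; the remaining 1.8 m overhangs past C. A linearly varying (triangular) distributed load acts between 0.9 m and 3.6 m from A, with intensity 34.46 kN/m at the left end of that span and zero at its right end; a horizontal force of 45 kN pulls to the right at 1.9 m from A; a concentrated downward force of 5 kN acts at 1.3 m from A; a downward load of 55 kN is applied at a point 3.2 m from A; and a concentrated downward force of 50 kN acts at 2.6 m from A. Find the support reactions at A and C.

A_x = -45.00 kN, A_y = -15.76 kN, C_y = 172.3 kN

Resultant of the triangular load: ½ × 34.46 × 2.7 = 46.521 kN, acting at 1.8 m from A (one-third of the span from the peak).
Moments about A: C_y·2.3 − (½·34.46·2.7)·1.8 − 5·1.3 − 55·3.2 − 50·2.6 = 0 → C_y = 396.2378/2.3 = 172.277 ≈ 172.3 kN.
ΣF_y = 0: A_y + 172.277 − ½·34.46·2.7 − 5 − 55 − 50 = 0 → A_y = -15.76 kN.
ΣF_x = 0: A_x + 45 = 0 → A_x = -45.00 kN.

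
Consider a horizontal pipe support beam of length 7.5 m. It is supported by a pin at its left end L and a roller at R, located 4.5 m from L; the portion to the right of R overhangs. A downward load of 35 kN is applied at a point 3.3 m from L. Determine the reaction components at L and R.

ΣM about L: R_y·4.5 − 35·3.3 = 0 → R_y = 115.5/4.5 = 25.6667 ≈ 25.67 kN.
ΣF_y = 0: L_y + 25.6667 − 35 = 0 → L_y = 9.333 kN.
ΣF_x = 0: no horizontal applied forces, so L_x = 0.

L_x = 0, L_y = 9.333 kN, R_y = 25.67 kN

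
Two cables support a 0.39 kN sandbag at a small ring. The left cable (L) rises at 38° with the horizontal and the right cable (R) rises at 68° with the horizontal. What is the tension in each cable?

ΣF_x = 0: −T_L·cos38° + T_R·cos68° = 0 → T_R = 2.10357·T_L.
ΣF_y = 0: T_L·sin38° + T_R·sin68° = 0.39.
Substitute: T_L·(0.615661 + 2.10357·0.927184) = 0.39 → T_L = 0.151984 ≈ 0.1520 kN.
Then T_R = 2.10357 × 0.151984 = 0.3197 kN.

T_L = 0.1520 kN, T_R = 0.3197 kN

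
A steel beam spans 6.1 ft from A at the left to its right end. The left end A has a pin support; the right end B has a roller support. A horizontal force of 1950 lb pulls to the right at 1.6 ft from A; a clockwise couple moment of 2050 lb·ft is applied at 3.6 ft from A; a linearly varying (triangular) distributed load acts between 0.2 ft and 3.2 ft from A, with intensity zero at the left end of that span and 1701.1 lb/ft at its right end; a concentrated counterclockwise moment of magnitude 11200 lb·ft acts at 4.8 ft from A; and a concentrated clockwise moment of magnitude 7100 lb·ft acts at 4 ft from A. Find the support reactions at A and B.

A_x = -1950 lb, A_y = 1967 lb, B_y = 584.2 lb

Resultant of the triangular load: ½ × 1701.1 × 3 = 2551.65 lb, acting at 2.2 ft from A (one-third of the span from the peak).
Moments about A: B_y·6.1 − 2050 − (½·1701.1·3)·2.2 + 11200 − 7100 = 0 → B_y = 3563.63/6.1 = 584.202 ≈ 584.2 lb.
ΣF_y = 0: A_y + 584.202 − ½·1701.1·3 = 0 → A_y = 1967 lb.
ΣF_x = 0: A_x + 1950 = 0 → A_x = -1950 lb.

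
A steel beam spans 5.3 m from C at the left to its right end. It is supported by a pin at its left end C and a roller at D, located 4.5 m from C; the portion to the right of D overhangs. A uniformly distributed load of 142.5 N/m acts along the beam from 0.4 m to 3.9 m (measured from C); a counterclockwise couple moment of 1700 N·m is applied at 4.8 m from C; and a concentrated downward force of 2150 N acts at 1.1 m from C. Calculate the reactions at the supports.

Resultant of the distributed load: 142.5 × 3.5 = 498.75 N at 2.15 m from C.
Moments about C: D_y·4.5 − (142.5·3.5)·2.15 + 1700 − 2150·1.1 = 0 → D_y = 1737.3125/4.5 = 386.069 ≈ 386.1 N.
ΣF_y = 0: C_y + 386.069 − 142.5·3.5 − 2150 = 0 → C_y = 2263 N.
ΣF_x = 0: no horizontal applied forces, so C_x = 0.

C_x = 0, C_y = 2263 N, D_y = 386.1 N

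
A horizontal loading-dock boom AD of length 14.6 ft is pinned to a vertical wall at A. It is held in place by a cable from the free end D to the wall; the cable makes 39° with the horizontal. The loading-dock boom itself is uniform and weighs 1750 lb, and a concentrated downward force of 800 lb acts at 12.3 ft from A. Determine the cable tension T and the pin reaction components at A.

T = 2461 lb, A_x = 1913 lb, A_y = 1001 lb

ΣM about A: T·sin39°·14.6 − 1750·7.3 − 800·12.3 = 0 → T = 22615/(14.6·0.62932) = 2461.34 ≈ 2461 lb.
ΣF_x = 0: A_x − T·cos39° = 0 → A_x = 2461.34 × 0.777146 = 1913 lb.
ΣF_y = 0: A_y + T·sin39° − 1750 − 800 = 0 → A_y = 2550 − 2461.34 × 0.62932 = 1001 lb.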